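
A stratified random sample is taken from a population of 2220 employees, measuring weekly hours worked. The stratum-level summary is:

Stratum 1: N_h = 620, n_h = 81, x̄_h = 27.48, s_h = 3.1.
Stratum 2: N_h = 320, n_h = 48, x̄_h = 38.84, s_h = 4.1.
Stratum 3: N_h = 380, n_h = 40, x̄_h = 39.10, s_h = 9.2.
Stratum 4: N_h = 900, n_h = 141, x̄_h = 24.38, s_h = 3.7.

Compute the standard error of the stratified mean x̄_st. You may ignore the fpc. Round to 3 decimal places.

V̂(x̄_st) = Σ W_h² s_h²/n_h, with W_h = N_h/N and N = 2220:
  stratum 1: (620/2220)²·3.1²/81 = 0.00925371
  stratum 2: (320/2220)²·4.1²/48 = 0.00727647
  stratum 3: (380/2220)²·9.2²/40 = 0.0619979
  stratum 4: (900/2220)²·3.7²/141 = 0.0159574
V̂(x̄_st) = 0.0944855
SE(x̄_st) = √0.0944855 = 0.307385

SE(x̄_st) ≈ 0.307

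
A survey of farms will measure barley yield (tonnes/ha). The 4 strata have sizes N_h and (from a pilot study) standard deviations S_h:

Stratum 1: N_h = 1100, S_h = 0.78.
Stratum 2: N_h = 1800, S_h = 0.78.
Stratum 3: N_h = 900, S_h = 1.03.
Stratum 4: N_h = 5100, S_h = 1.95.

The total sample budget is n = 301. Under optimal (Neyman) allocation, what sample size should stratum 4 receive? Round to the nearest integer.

228

Neyman allocation: n_h = n · N_h S_h / Σ N_i S_i, with n = 301.
  stratum 1: N_h·S_h = 1100·0.78 = 858.00
  stratum 2: N_h·S_h = 1800·0.78 = 1404.00
  stratum 3: N_h·S_h = 900·1.03 = 927.00
  stratum 4: N_h·S_h = 5100·1.95 = 9945.00
Σ N_h S_h = 13134.00
n for stratum 4 = 301·9945.00/13134.00 = 227.916 → 228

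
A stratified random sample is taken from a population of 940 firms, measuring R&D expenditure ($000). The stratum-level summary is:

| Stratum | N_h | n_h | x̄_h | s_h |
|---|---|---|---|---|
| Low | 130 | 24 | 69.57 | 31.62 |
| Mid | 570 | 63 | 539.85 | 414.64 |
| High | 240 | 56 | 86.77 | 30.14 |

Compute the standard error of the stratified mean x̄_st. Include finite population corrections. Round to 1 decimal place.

SE(x̄_st) ≈ 29.9

V̂(x̄_st) = Σ W_h² (1 − n_h/N_h) s_h²/n_h, with W_h = N_h/N and N = 940:
  stratum Low: (130/940)²·(1 − 24/130)·31.62²/24 = 0.64969
  stratum Mid: (570/940)²·(1 − 63/570)·414.64²/63 = 892.543
  stratum High: (240/940)²·(1 − 56/240)·30.14²/56 = 0.810722
V̂(x̄_st) = 894.003
SE(x̄_st) = √894.003 = 29.8999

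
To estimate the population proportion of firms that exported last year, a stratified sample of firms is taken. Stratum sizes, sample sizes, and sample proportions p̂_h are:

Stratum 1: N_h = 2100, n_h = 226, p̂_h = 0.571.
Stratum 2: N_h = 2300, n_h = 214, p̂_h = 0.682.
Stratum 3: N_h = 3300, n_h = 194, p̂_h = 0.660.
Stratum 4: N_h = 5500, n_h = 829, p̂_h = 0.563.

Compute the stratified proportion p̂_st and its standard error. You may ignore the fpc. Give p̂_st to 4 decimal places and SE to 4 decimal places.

p̂_st ≈ 0.6093, SE ≈ 0.0135

N = 13200; stratum weights W_h = N_h/N.
p̂_st = Σ W_h p̂_h = (2100·0.571 + 2300·0.682 + 3300·0.660 + 5500·0.563)/13200 = 0.60926
V̂(p̂_st) = Σ W_h² p̂_h(1−p̂_h)/(n_h−1):
  stratum 1: (2100/13200)²·0.571·0.429/225 = 2.75551e-05
  stratum 2: (2300/13200)²·0.682·0.318/213 = 3.09129e-05
  stratum 3: (3300/13200)²·0.660·0.340/193 = 7.26684e-05
  stratum 4: (5500/13200)²·0.563·0.437/828 = 5.15866e-05
V̂(p̂_st) = 0.000182723; SE = √V̂ = 0.0135175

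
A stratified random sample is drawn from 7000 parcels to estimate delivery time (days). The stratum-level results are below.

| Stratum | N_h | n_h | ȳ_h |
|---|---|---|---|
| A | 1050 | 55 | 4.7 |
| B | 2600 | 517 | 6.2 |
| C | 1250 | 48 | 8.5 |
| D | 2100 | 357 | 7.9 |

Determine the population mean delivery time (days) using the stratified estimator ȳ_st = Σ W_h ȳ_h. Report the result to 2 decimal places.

N = Σ N_h = 7000. Stratum weights W_h = N_h/N.
ȳ_st = (1050·4.7 + 2600·6.2 + 1250·8.5 + 2100·7.9) / 7000 = 6.8957

ȳ_st ≈ 6.90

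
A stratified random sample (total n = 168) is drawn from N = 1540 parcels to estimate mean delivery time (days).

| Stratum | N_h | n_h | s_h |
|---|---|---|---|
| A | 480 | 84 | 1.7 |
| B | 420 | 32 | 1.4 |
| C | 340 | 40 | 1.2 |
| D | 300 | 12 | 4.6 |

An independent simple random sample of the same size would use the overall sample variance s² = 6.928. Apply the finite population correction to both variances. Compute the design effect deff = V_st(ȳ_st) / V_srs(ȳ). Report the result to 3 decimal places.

deff ≈ 1.980

V̂(ȳ_st) = Σ W_h² (1 − n_h/N_h) s_h²/n_h, with W_h = N_h/N and N = 1540:
  stratum A: (480/1540)²·(1 − 84/480)·1.7²/84 = 0.00275749
  stratum B: (420/1540)²·(1 − 32/420)·1.4²/32 = 0.00420868
  stratum C: (340/1540)²·(1 − 40/340)·1.2²/40 = 0.00154832
  stratum D: (300/1540)²·(1 − 12/300)·4.6²/12 = 0.0642402
V_st = 0.0727547
V_srs = (1 − 168/1540)·6.928/168 = 0.0367394
deff = V_st / V_srs = 0.0727547/0.0367394 = 1.9803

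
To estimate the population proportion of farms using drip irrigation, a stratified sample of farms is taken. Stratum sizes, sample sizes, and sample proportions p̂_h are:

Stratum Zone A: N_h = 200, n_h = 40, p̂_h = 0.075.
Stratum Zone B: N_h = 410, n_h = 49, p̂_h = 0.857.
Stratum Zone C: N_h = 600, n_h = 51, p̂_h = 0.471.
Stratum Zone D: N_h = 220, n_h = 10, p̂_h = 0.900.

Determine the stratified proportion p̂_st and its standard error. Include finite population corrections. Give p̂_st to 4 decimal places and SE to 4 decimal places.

N = 1430; stratum weights W_h = N_h/N.
p̂_st = Σ W_h p̂_h = (200·0.075 + 410·0.857 + 600·0.471 + 220·0.900)/1430 = 0.59229
V̂(p̂_st) = Σ W_h² (1 − n_h/N_h) p̂_h(1−p̂_h)/(n_h−1):
  stratum Zone A: (200/1430)²·(1 − 40/200)·0.075·0.925/39 = 2.78366e-05
  stratum Zone B: (410/1430)²·(1 − 49/410)·0.857·0.143/48 = 0.000184797
  stratum Zone C: (600/1430)²·(1 − 51/600)·0.471·0.529/50 = 0.000802709
  stratum Zone D: (220/1430)²·(1 − 10/220)·0.900·0.100/9 = 0.000225928
V̂(p̂_st) = 0.00124127; SE = √V̂ = 0.0352317

p̂_st ≈ 0.5923, SE ≈ 0.0352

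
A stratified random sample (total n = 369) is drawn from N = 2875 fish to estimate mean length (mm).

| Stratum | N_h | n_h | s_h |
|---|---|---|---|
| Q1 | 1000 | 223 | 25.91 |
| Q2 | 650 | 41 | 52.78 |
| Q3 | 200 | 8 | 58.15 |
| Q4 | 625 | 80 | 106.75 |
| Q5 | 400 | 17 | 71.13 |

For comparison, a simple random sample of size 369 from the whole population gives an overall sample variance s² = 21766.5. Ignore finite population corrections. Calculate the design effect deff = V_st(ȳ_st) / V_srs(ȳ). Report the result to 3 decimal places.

deff ≈ 0.312

V̂(ȳ_st) = Σ W_h² s_h²/n_h, with W_h = N_h/N and N = 2875:
  stratum Q1: (1000/2875)²·25.91²/223 = 0.364212
  stratum Q2: (650/2875)²·52.78²/41 = 3.47301
  stratum Q3: (200/2875)²·58.15²/8 = 2.04547
  stratum Q4: (625/2875)²·106.75²/80 = 6.73178
  stratum Q5: (400/2875)²·71.13²/17 = 5.76104
V_st = 18.3755
V_srs = s²/n = 21766.5/369 = 58.9878
deff = V_st / V_srs = 18.3755/58.9878 = 0.3115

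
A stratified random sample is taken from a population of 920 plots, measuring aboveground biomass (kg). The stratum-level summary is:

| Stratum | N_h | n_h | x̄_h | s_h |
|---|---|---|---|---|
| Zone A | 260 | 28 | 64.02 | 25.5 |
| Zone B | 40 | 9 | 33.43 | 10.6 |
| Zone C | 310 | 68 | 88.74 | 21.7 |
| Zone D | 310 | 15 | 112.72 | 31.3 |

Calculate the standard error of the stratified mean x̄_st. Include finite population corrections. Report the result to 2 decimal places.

SE(x̄_st) ≈ 3.06

V̂(x̄_st) = Σ W_h² (1 − n_h/N_h) s_h²/n_h, with W_h = N_h/N and N = 920:
  stratum Zone A: (260/920)²·(1 − 28/260)·25.5²/28 = 1.65504
  stratum Zone B: (40/920)²·(1 − 9/40)·10.6²/9 = 0.0182901
  stratum Zone C: (310/920)²·(1 − 68/310)·21.7²/68 = 0.613779
  stratum Zone D: (310/920)²·(1 − 15/310)·31.3²/15 = 7.05676
V̂(x̄_st) = 9.34387
SE(x̄_st) = √9.34387 = 3.05677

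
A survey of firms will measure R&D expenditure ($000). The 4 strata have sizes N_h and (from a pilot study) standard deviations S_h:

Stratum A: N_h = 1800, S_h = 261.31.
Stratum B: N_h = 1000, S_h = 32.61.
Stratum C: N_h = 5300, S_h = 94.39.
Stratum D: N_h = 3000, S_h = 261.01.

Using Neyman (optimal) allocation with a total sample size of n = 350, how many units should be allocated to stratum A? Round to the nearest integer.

Neyman allocation: n_h = n · N_h S_h / Σ N_i S_i, with n = 350.
  stratum A: N_h·S_h = 1800·261.31 = 470358.00
  stratum B: N_h·S_h = 1000·32.61 = 32610.00
  stratum C: N_h·S_h = 5300·94.39 = 500267.00
  stratum D: N_h·S_h = 3000·261.01 = 783030.00
Σ N_h S_h = 1786265.00
n for stratum A = 350·470358.00/1786265.00 = 92.162 → 92

92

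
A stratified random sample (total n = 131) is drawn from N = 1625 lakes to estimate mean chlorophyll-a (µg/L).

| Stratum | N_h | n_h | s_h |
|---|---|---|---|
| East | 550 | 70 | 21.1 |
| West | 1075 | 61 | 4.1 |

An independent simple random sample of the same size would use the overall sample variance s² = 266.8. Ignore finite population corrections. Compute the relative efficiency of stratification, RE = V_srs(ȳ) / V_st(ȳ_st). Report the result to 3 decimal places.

RE ≈ 2.398

V̂(ȳ_st) = Σ W_h² s_h²/n_h, with W_h = N_h/N and N = 1625:
  stratum East: (550/1625)²·21.1²/70 = 0.728594
  stratum West: (1075/1625)²·4.1²/61 = 0.1206
V_st = 0.849194
V_srs = s²/n = 266.8/131 = 2.03664
Relative efficiency = V_srs / V_st = 2.03664/0.849194 = 2.3983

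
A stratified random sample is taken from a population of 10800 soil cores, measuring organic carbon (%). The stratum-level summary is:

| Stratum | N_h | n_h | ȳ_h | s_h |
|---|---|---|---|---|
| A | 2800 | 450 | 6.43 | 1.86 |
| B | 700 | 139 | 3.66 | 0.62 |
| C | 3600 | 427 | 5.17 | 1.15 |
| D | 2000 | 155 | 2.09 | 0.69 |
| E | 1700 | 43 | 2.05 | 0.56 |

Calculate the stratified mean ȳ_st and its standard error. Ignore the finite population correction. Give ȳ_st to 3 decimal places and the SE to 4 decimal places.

ȳ_st = Σ W_h ȳ_h = (2800·6.43 + 700·3.66 + 3600·5.17 + 2000·2.09 + 1700·2.05)/10800 = 4.33731
V̂(ȳ_st) = Σ W_h² s_h²/n_h, with W_h = N_h/N and N = 10800:
  stratum A: (2800/10800)²·1.86²/450 = 0.000516752
  stratum B: (700/10800)²·0.62²/139 = 1.16176e-05
  stratum C: (3600/10800)²·1.15²/427 = 0.000344132
  stratum D: (2000/10800)²·0.69²/155 = 0.000105337
  stratum E: (1700/10800)²·0.56²/43 = 0.0001807
V̂(ȳ_st) = 0.00115854
SE(ȳ_st) = √0.00115854 = 0.0340373

ȳ_st ≈ 4.337, SE ≈ 0.0340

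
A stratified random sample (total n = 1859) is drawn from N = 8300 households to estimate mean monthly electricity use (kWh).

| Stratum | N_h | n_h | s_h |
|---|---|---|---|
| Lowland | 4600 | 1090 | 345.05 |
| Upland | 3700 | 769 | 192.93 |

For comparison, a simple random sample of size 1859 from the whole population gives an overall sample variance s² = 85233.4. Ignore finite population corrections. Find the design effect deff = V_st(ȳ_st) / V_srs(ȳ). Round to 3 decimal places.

V̂(ȳ_st) = Σ W_h² s_h²/n_h, with W_h = N_h/N and N = 8300:
  stratum Lowland: (4600/8300)²·345.05²/1090 = 33.5503
  stratum Upland: (3700/8300)²·192.93²/769 = 9.61879
V_st = 43.1691
V_srs = s²/n = 85233.4/1859 = 45.8491
deff = V_st / V_srs = 43.1691/45.8491 = 0.9415

deff ≈ 0.942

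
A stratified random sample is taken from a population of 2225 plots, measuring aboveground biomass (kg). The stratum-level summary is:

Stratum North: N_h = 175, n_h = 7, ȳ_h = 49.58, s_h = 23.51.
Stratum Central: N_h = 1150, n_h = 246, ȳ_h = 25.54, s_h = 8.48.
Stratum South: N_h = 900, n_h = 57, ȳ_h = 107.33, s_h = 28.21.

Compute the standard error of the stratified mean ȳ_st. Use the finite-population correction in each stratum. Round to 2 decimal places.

V̂(ȳ_st) = Σ W_h² (1 − n_h/N_h) s_h²/n_h, with W_h = N_h/N and N = 2225:
  stratum North: (175/2225)²·(1 − 7/175)·23.51²/7 = 0.468915
  stratum Central: (1150/2225)²·(1 − 246/1150)·8.48²/246 = 0.0613851
  stratum South: (900/2225)²·(1 − 57/900)·28.21²/57 = 2.13964
V̂(ȳ_st) = 2.66994
SE(ȳ_st) = √2.66994 = 1.634

SE(ȳ_st) ≈ 1.63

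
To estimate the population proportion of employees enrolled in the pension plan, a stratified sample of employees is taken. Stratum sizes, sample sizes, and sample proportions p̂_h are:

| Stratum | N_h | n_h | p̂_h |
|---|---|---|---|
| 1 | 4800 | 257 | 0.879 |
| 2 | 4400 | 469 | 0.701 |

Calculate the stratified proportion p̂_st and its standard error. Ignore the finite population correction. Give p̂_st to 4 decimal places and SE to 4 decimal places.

N = 9200; stratum weights W_h = N_h/N.
p̂_st = Σ W_h p̂_h = (4800·0.879 + 4400·0.701)/9200 = 0.79387
V̂(p̂_st) = Σ W_h² p̂_h(1−p̂_h)/(n_h−1):
  stratum 1: (4800/9200)²·0.879·0.121/256 = 0.000113094
  stratum 2: (4400/9200)²·0.701·0.299/468 = 0.000102441
V̂(p̂_st) = 0.000215535; SE = √V̂ = 0.0146811

p̂_st ≈ 0.7939, SE ≈ 0.0147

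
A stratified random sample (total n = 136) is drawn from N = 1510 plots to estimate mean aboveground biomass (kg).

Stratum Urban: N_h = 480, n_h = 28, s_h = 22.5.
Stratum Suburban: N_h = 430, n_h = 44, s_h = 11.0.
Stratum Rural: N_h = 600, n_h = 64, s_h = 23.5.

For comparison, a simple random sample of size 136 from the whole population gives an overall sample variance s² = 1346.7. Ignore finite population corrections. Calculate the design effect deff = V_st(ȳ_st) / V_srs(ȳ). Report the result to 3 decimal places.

V̂(ȳ_st) = Σ W_h² s_h²/n_h, with W_h = N_h/N and N = 1510:
  stratum Urban: (480/1510)²·22.5²/28 = 1.82699
  stratum Suburban: (430/1510)²·11.0²/44 = 0.223006
  stratum Rural: (600/1510)²·23.5²/64 = 1.3624
V_st = 3.41239
V_srs = s²/n = 1346.7/136 = 9.90221
deff = V_st / V_srs = 3.41239/9.90221 = 0.3446

deff ≈ 0.345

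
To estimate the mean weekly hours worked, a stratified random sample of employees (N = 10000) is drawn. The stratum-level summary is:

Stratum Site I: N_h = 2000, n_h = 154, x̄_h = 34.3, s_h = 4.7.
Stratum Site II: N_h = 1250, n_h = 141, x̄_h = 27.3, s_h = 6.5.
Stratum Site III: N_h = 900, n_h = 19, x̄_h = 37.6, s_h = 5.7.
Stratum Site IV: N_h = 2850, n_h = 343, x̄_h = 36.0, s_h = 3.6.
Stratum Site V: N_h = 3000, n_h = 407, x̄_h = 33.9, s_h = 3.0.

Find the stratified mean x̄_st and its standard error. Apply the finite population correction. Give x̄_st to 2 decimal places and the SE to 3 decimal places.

x̄_st ≈ 34.09, SE ≈ 0.166

x̄_st = Σ W_h x̄_h = (2000·34.3 + 1250·27.3 + 900·37.6 + 2850·36.0 + 3000·33.9)/10000 = 34.08650
V̂(x̄_st) = Σ W_h² (1 − n_h/N_h) s_h²/n_h, with W_h = N_h/N and N = 10000:
  stratum Site I: (2000/10000)²·(1 − 154/2000)·4.7²/154 = 0.00529586
  stratum Site II: (1250/10000)²·(1 − 141/1250)·6.5²/141 = 0.00415383
  stratum Site III: (900/10000)²·(1 − 19/900)·5.7²/19 = 0.0135586
  stratum Site IV: (2850/10000)²·(1 − 343/2850)·3.6²/343 = 0.00269967
  stratum Site V: (3000/10000)²·(1 − 407/3000)·3.0²/407 = 0.00172017
V̂(x̄_st) = 0.0274281
SE(x̄_st) = √0.0274281 = 0.165614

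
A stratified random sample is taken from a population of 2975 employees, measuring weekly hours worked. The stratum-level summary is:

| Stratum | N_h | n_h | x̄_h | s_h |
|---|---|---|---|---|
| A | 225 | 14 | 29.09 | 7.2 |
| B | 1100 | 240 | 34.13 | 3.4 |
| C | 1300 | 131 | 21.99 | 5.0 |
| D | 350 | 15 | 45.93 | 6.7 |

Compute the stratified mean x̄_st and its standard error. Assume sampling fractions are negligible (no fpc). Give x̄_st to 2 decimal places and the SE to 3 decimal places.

x̄_st ≈ 29.83, SE ≈ 0.325

x̄_st = Σ W_h x̄_h = (225·29.09 + 1100·34.13 + 1300·21.99 + 350·45.93)/2975 = 29.83218
V̂(x̄_st) = Σ W_h² s_h²/n_h, with W_h = N_h/N and N = 2975:
  stratum A: (225/2975)²·7.2²/14 = 0.0211801
  stratum B: (1100/2975)²·3.4²/240 = 0.00658503
  stratum C: (1300/2975)²·5.0²/131 = 0.0364403
  stratum D: (350/2975)²·6.7²/15 = 0.041421
V̂(x̄_st) = 0.105626
SE(x̄_st) = √0.105626 = 0.325002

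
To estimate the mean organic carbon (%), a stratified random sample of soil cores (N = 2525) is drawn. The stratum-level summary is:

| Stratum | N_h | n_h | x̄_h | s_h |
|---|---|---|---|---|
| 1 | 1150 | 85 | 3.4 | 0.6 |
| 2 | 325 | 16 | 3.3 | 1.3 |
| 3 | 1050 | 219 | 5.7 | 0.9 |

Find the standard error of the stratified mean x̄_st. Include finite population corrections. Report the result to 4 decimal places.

SE(x̄_st) ≈ 0.0546

V̂(x̄_st) = Σ W_h² (1 − n_h/N_h) s_h²/n_h, with W_h = N_h/N and N = 2525:
  stratum 1: (1150/2525)²·(1 − 85/1150)·0.6²/85 = 0.000813595
  stratum 2: (325/2525)²·(1 − 16/325)·1.3²/16 = 0.00166374
  stratum 3: (1050/2525)²·(1 − 219/1050)·0.9²/219 = 0.000506184
V̂(x̄_st) = 0.00298352
SE(x̄_st) = √0.00298352 = 0.0546216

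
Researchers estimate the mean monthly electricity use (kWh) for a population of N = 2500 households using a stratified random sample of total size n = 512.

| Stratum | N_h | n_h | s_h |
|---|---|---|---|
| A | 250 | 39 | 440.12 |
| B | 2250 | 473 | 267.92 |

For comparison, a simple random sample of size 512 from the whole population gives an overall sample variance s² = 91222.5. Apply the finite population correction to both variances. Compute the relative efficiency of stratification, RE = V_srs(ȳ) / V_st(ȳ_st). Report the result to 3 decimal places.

V̂(ȳ_st) = Σ W_h² (1 − n_h/N_h) s_h²/n_h, with W_h = N_h/N and N = 2500:
  stratum A: (250/2500)²·(1 − 39/250)·440.12²/39 = 41.9199
  stratum B: (2250/2500)²·(1 − 473/2250)·267.92²/473 = 97.0821
V_st = 139.002
V_srs = (1 − 512/2500)·91222.5/512 = 141.68
Relative efficiency = V_srs / V_st = 141.68/139.002 = 1.0193

RE ≈ 1.019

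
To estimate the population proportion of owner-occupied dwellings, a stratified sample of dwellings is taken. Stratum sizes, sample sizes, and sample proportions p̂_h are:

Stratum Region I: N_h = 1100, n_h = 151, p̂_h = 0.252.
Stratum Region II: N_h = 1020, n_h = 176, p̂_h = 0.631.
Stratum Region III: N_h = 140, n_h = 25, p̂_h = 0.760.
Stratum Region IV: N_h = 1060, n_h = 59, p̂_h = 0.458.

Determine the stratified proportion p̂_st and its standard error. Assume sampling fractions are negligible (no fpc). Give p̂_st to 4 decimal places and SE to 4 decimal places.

p̂_st ≈ 0.4556, SE ≈ 0.0267

N = 3320; stratum weights W_h = N_h/N.
p̂_st = Σ W_h p̂_h = (1100·0.252 + 1020·0.631 + 140·0.760 + 1060·0.458)/3320 = 0.45563
V̂(p̂_st) = Σ W_h² p̂_h(1−p̂_h)/(n_h−1):
  stratum Region I: (1100/3320)²·0.252·0.748/150 = 0.000137949
  stratum Region II: (1020/3320)²·0.631·0.369/175 = 0.000125586
  stratum Region III: (140/3320)²·0.760·0.240/24 = 1.35143e-05
  stratum Region IV: (1060/3320)²·0.458·0.542/58 = 0.000436287
V̂(p̂_st) = 0.000713337; SE = √V̂ = 0.0267084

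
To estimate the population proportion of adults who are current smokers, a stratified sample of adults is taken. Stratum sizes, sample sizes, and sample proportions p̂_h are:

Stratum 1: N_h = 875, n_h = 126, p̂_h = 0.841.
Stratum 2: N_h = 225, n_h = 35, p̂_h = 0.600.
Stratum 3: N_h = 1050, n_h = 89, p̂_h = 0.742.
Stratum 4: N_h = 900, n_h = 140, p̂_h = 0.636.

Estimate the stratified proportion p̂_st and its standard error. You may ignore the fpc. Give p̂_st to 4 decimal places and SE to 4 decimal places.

p̂_st ≈ 0.7286, SE ≈ 0.0230

N = 3050; stratum weights W_h = N_h/N.
p̂_st = Σ W_h p̂_h = (875·0.841 + 225·0.600 + 1050·0.742 + 900·0.636)/3050 = 0.72865
V̂(p̂_st) = Σ W_h² p̂_h(1−p̂_h)/(n_h−1):
  stratum 1: (875/3050)²·0.841·0.159/125 = 8.8044e-05
  stratum 2: (225/3050)²·0.600·0.400/34 = 3.84147e-05
  stratum 3: (1050/3050)²·0.742·0.258/88 = 0.000257822
  stratum 4: (900/3050)²·0.636·0.364/139 = 0.00014502
V̂(p̂_st) = 0.000529301; SE = √V̂ = 0.0230065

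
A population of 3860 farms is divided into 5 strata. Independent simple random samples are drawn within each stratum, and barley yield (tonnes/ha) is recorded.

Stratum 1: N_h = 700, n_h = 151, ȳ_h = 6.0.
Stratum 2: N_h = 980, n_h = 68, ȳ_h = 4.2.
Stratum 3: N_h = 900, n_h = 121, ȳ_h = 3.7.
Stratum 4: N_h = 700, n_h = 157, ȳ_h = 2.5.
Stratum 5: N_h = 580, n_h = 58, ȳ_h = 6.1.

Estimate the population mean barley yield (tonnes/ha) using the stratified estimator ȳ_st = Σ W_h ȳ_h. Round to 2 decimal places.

N = Σ N_h = 3860. Stratum weights W_h = N_h/N.
ȳ_st = (700·6.0 + 980·4.2 + 900·3.7 + 700·2.5 + 580·6.1) / 3860 = 4.3870

ȳ_st ≈ 4.39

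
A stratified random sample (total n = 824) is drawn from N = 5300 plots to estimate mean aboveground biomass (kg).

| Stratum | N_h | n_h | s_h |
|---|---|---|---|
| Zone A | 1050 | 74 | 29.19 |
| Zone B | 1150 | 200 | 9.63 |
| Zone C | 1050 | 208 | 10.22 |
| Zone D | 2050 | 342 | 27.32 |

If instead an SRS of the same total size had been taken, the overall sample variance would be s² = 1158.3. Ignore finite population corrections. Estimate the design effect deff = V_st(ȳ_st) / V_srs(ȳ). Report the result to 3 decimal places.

deff ≈ 0.583

V̂(ȳ_st) = Σ W_h² s_h²/n_h, with W_h = N_h/N and N = 5300:
  stratum Zone A: (1050/5300)²·29.19²/74 = 0.451922
  stratum Zone B: (1150/5300)²·9.63²/200 = 0.0218306
  stratum Zone C: (1050/5300)²·10.22²/208 = 0.019709
  stratum Zone D: (2050/5300)²·27.32²/342 = 0.326506
V_st = 0.819968
V_srs = s²/n = 1158.3/824 = 1.4057
deff = V_st / V_srs = 0.819968/1.4057 = 0.5833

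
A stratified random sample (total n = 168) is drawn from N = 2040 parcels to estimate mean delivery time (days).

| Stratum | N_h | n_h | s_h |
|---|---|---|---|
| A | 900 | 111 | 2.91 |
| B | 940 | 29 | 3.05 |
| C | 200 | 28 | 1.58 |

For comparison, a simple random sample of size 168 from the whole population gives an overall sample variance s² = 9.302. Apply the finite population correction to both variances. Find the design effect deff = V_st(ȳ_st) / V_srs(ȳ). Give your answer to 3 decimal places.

V̂(ȳ_st) = Σ W_h² (1 − n_h/N_h) s_h²/n_h, with W_h = N_h/N and N = 2040:
  stratum A: (900/2040)²·(1 − 111/900)·2.91²/111 = 0.0130173
  stratum B: (940/2040)²·(1 − 29/940)·3.05²/29 = 0.0660066
  stratum C: (200/2040)²·(1 − 28/200)·1.58²/28 = 0.000736978
V_st = 0.0797609
V_srs = (1 − 168/2040)·9.302/168 = 0.0508092
deff = V_st / V_srs = 0.0797609/0.0508092 = 1.5698

deff ≈ 1.570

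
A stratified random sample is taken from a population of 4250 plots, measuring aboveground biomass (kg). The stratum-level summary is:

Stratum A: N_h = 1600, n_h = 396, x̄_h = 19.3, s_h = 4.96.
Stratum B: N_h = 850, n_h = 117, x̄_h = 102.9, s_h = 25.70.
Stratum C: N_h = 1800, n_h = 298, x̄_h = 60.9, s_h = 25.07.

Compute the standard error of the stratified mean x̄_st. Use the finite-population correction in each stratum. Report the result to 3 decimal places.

SE(x̄_st) ≈ 0.719

V̂(x̄_st) = Σ W_h² (1 − n_h/N_h) s_h²/n_h, with W_h = N_h/N and N = 4250:
  stratum A: (1600/4250)²·(1 − 396/1600)·4.96²/396 = 0.00662578
  stratum B: (850/4250)²·(1 − 117/850)·25.70²/117 = 0.194727
  stratum C: (1800/4250)²·(1 − 298/1800)·25.07²/298 = 0.315687
V̂(x̄_st) = 0.51704
SE(x̄_st) = √0.51704 = 0.719055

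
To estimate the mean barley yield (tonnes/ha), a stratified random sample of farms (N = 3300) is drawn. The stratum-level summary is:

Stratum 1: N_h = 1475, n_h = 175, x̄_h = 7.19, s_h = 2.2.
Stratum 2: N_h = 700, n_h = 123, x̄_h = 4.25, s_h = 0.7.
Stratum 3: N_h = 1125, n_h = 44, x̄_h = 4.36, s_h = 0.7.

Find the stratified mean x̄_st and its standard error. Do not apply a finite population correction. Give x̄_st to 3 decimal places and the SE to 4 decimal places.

x̄_st = Σ W_h x̄_h = (1475·7.19 + 700·4.25 + 1125·4.36)/3300 = 5.60159
V̂(x̄_st) = Σ W_h² s_h²/n_h, with W_h = N_h/N and N = 3300:
  stratum 1: (1475/3300)²·2.2²/175 = 0.0055254
  stratum 2: (700/3300)²·0.7²/123 = 0.00017925
  stratum 3: (1125/3300)²·0.7²/44 = 0.00129426
V̂(x̄_st) = 0.0069989
SE(x̄_st) = √0.0069989 = 0.0836595

x̄_st ≈ 5.602, SE ≈ 0.0837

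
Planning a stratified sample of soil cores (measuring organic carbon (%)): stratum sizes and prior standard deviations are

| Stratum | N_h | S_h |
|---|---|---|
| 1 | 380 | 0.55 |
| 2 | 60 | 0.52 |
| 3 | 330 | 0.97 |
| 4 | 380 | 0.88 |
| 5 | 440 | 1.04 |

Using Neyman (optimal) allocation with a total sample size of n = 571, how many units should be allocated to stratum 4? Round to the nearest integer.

141

Neyman allocation: n_h = n · N_h S_h / Σ N_i S_i, with n = 571.
  stratum 1: N_h·S_h = 380·0.55 = 209.00
  stratum 2: N_h·S_h = 60·0.52 = 31.20
  stratum 3: N_h·S_h = 330·0.97 = 320.10
  stratum 4: N_h·S_h = 380·0.88 = 334.40
  stratum 5: N_h·S_h = 440·1.04 = 457.60
Σ N_h S_h = 1352.30
n for stratum 4 = 571·334.40/1352.30 = 141.198 → 141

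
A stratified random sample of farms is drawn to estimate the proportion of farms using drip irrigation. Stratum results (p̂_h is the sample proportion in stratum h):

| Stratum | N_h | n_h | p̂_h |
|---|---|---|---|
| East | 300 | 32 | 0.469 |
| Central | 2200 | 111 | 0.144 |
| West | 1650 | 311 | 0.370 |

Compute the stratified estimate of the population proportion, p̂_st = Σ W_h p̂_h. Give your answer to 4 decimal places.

p̂_st ≈ 0.2573

N = 4150; stratum weights W_h = N_h/N.
p̂_st = Σ W_h p̂_h = (300·0.469 + 2200·0.144 + 1650·0.370)/4150 = 0.25735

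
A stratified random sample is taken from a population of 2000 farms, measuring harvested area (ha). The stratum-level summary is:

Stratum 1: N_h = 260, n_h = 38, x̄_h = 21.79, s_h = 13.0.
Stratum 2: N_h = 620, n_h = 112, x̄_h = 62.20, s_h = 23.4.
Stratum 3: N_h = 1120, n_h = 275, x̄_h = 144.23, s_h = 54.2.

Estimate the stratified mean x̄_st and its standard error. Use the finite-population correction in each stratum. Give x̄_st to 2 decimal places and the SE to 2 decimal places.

x̄_st = Σ W_h x̄_h = (260·21.79 + 620·62.20 + 1120·144.23)/2000 = 102.88350
V̂(x̄_st) = Σ W_h² (1 − n_h/N_h) s_h²/n_h, with W_h = N_h/N and N = 2000:
  stratum 1: (260/2000)²·(1 − 38/260)·13.0²/38 = 0.0641755
  stratum 2: (620/2000)²·(1 − 112/620)·23.4²/112 = 0.384954
  stratum 3: (1120/2000)²·(1 − 275/1120)·54.2²/275 = 2.52744
V̂(x̄_st) = 2.97657
SE(x̄_st) = √2.97657 = 1.72527

x̄_st ≈ 102.88, SE ≈ 1.73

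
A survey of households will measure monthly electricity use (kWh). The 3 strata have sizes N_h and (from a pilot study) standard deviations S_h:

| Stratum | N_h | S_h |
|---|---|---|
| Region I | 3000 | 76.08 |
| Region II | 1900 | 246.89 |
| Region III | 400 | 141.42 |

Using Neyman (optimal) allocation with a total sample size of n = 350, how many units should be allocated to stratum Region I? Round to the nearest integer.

106

Neyman allocation: n_h = n · N_h S_h / Σ N_i S_i, with n = 350.
  stratum Region I: N_h·S_h = 3000·76.08 = 228240.00
  stratum Region II: N_h·S_h = 1900·246.89 = 469091.00
  stratum Region III: N_h·S_h = 400·141.42 = 56568.00
Σ N_h S_h = 753899.00
n for stratum Region I = 350·228240.00/753899.00 = 105.961 → 106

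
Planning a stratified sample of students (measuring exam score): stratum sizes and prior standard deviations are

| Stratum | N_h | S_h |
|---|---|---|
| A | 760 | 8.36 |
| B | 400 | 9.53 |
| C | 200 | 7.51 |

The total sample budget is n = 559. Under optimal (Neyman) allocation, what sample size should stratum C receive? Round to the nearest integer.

72

Neyman allocation: n_h = n · N_h S_h / Σ N_i S_i, with n = 559.
  stratum A: N_h·S_h = 760·8.36 = 6353.60
  stratum B: N_h·S_h = 400·9.53 = 3812.00
  stratum C: N_h·S_h = 200·7.51 = 1502.00
Σ N_h S_h = 11667.60
n for stratum C = 559·1502.00/11667.60 = 71.962 → 72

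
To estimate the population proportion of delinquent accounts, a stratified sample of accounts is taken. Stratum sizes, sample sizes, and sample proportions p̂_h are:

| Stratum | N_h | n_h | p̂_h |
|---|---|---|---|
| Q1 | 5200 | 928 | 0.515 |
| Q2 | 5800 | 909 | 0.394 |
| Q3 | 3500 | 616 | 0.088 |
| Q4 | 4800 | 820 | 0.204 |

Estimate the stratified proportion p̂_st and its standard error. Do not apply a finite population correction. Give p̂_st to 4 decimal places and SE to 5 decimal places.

p̂_st ≈ 0.3239, SE ≈ 0.00774

N = 19300; stratum weights W_h = N_h/N.
p̂_st = Σ W_h p̂_h = (5200·0.515 + 5800·0.394 + 3500·0.088 + 4800·0.204)/19300 = 0.32385
V̂(p̂_st) = Σ W_h² p̂_h(1−p̂_h)/(n_h−1):
  stratum Q1: (5200/19300)²·0.515·0.485/927 = 1.95597e-05
  stratum Q2: (5800/19300)²·0.394·0.606/908 = 2.37479e-05
  stratum Q3: (3500/19300)²·0.088·0.912/615 = 4.29165e-06
  stratum Q4: (4800/19300)²·0.204·0.796/819 = 1.22639e-05
V̂(p̂_st) = 5.9863e-05; SE = √V̂ = 0.00773712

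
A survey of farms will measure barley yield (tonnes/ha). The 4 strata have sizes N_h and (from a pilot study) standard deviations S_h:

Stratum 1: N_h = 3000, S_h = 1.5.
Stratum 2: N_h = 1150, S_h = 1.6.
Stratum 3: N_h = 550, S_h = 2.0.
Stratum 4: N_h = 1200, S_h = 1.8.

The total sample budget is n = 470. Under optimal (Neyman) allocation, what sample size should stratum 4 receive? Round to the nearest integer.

Neyman allocation: n_h = n · N_h S_h / Σ N_i S_i, with n = 470.
  stratum 1: N_h·S_h = 3000·1.5 = 4500.00
  stratum 2: N_h·S_h = 1150·1.6 = 1840.00
  stratum 3: N_h·S_h = 550·2.0 = 1100.00
  stratum 4: N_h·S_h = 1200·1.8 = 2160.00
Σ N_h S_h = 9600.00
n for stratum 4 = 470·2160.00/9600.00 = 105.750 → 106

106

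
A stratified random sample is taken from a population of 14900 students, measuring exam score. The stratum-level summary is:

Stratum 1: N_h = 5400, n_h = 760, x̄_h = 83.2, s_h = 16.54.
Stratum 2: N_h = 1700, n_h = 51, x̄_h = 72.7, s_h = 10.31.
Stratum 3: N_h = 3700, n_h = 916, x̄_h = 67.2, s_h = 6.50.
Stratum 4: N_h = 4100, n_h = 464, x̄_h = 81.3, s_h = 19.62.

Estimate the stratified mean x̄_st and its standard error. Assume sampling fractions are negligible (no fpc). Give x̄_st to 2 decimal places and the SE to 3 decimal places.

x̄_st = Σ W_h x̄_h = (5400·83.2 + 1700·72.7 + 3700·67.2 + 4100·81.3)/14900 = 77.50604
V̂(x̄_st) = Σ W_h² s_h²/n_h, with W_h = N_h/N and N = 14900:
  stratum 1: (5400/14900)²·16.54²/760 = 0.0472794
  stratum 2: (1700/14900)²·10.31²/51 = 0.0271314
  stratum 3: (3700/14900)²·6.50²/916 = 0.00284421
  stratum 4: (4100/14900)²·19.62²/464 = 0.0628167
V̂(x̄_st) = 0.140072
SE(x̄_st) = √0.140072 = 0.374262

x̄_st ≈ 77.51, SE ≈ 0.374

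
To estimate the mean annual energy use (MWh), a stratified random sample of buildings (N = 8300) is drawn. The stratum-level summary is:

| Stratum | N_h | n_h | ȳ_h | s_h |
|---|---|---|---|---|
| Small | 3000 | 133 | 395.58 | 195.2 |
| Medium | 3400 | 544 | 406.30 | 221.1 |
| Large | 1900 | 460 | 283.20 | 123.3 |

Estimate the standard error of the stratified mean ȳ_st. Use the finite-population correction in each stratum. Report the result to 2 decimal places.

SE(ȳ_st) ≈ 7.05

V̂(ȳ_st) = Σ W_h² (1 − n_h/N_h) s_h²/n_h, with W_h = N_h/N and N = 8300:
  stratum Small: (3000/8300)²·(1 − 133/3000)·195.2²/133 = 35.7685
  stratum Medium: (3400/8300)²·(1 − 544/3400)·221.1²/544 = 12.6666
  stratum Large: (1900/8300)²·(1 − 460/1900)·123.3²/460 = 1.31259
V̂(ȳ_st) = 49.7477
SE(ȳ_st) = √49.7477 = 7.0532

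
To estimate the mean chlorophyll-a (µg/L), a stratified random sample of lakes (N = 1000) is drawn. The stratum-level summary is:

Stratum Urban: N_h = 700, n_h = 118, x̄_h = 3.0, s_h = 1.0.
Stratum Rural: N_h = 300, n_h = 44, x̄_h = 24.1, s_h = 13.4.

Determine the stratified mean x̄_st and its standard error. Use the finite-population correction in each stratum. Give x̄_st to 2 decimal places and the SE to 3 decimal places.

x̄_st = Σ W_h x̄_h = (700·3.0 + 300·24.1)/1000 = 9.33000
V̂(x̄_st) = Σ W_h² (1 − n_h/N_h) s_h²/n_h, with W_h = N_h/N and N = 1000:
  stratum Urban: (700/1000)²·(1 − 118/700)·1.0²/118 = 0.00345254
  stratum Rural: (300/1000)²·(1 − 44/300)·13.4²/44 = 0.313414
V̂(x̄_st) = 0.316866
SE(x̄_st) = √0.316866 = 0.562909

x̄_st ≈ 9.33, SE ≈ 0.563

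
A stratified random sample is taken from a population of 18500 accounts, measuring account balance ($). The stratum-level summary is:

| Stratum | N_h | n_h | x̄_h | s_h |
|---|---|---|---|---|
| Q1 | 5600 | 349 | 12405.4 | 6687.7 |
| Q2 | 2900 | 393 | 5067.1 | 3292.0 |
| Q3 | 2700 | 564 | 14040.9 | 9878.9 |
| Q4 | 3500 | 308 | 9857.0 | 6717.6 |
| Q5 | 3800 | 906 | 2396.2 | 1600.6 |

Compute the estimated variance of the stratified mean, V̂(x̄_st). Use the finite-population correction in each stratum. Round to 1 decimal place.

V̂(x̄_st) ≈ 19385.8

V̂(x̄_st) = Σ W_h² (1 − n_h/N_h) s_h²/n_h, with W_h = N_h/N and N = 18500:
  stratum Q1: (5600/18500)²·(1 − 349/5600)·6687.7²/349 = 11010.7
  stratum Q2: (2900/18500)²·(1 − 393/2900)·3292.0²/393 = 585.782
  stratum Q3: (2700/18500)²·(1 − 564/2700)·9878.9²/564 = 2915.81
  stratum Q4: (3500/18500)²·(1 − 308/3500)·6717.6²/308 = 4782.61
  stratum Q5: (3800/18500)²·(1 − 906/3800)·1600.6²/906 = 90.8607
V̂(x̄_st) = 19385.8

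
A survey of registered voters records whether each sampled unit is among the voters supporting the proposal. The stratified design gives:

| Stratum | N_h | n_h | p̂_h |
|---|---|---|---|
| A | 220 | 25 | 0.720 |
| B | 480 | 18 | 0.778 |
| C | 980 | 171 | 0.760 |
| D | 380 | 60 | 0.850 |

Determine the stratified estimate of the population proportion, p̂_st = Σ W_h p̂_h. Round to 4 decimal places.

p̂_st ≈ 0.7765

N = 2060; stratum weights W_h = N_h/N.
p̂_st = Σ W_h p̂_h = (220·0.720 + 480·0.778 + 980·0.760 + 380·0.850)/2060 = 0.77652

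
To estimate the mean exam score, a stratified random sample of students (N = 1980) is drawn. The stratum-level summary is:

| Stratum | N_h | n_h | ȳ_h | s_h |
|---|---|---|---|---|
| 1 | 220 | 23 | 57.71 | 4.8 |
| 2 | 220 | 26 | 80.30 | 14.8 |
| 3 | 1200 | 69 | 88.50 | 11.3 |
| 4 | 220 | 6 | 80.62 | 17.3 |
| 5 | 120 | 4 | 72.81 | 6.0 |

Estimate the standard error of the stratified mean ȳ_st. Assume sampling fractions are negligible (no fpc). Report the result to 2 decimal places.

SE(ȳ_st) ≈ 1.20

V̂(ȳ_st) = Σ W_h² s_h²/n_h, with W_h = N_h/N and N = 1980:
  stratum 1: (220/1980)²·4.8²/23 = 0.0123671
  stratum 2: (220/1980)²·14.8²/26 = 0.104008
  stratum 3: (1200/1980)²·11.3²/69 = 0.679735
  stratum 4: (220/1980)²·17.3²/6 = 0.615823
  stratum 5: (120/1980)²·6.0²/4 = 0.0330579
V̂(ȳ_st) = 1.44499
SE(ȳ_st) = √1.44499 = 1.20208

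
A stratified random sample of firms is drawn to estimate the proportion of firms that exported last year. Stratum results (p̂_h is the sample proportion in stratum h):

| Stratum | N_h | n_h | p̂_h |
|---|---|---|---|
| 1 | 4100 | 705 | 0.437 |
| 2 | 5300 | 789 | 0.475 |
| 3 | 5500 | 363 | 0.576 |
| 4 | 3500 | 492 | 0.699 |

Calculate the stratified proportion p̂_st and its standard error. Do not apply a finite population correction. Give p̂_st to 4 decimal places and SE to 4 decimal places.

p̂_st ≈ 0.5393, SE ≈ 0.0109

N = 18400; stratum weights W_h = N_h/N.
p̂_st = Σ W_h p̂_h = (4100·0.437 + 5300·0.475 + 5500·0.576 + 3500·0.699)/18400 = 0.53933
V̂(p̂_st) = Σ W_h² p̂_h(1−p̂_h)/(n_h−1):
  stratum 1: (4100/18400)²·0.437·0.563/704 = 1.7352e-05
  stratum 2: (5300/18400)²·0.475·0.525/788 = 2.62569e-05
  stratum 3: (5500/18400)²·0.576·0.424/362 = 6.02795e-05
  stratum 4: (3500/18400)²·0.699·0.301/491 = 1.55047e-05
V̂(p̂_st) = 0.000119393; SE = √V̂ = 0.0109267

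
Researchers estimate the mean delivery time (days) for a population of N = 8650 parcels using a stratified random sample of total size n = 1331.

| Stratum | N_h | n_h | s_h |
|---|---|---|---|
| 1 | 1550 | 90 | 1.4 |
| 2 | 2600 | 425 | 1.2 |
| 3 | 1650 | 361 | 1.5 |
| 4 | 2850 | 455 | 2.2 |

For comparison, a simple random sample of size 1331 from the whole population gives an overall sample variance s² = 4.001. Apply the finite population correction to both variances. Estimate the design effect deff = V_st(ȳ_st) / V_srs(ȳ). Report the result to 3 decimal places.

V̂(ȳ_st) = Σ W_h² (1 − n_h/N_h) s_h²/n_h, with W_h = N_h/N and N = 8650:
  stratum 1: (1550/8650)²·(1 − 90/1550)·1.4²/90 = 0.000658667
  stratum 2: (2600/8650)²·(1 − 425/2600)·1.2²/425 = 0.000256079
  stratum 3: (1650/8650)²·(1 − 361/1650)·1.5²/361 = 0.000177166
  stratum 4: (2850/8650)²·(1 − 455/2850)·2.2²/455 = 0.000970403
V_st = 0.00206231
V_srs = (1 − 1331/8650)·4.001/1331 = 0.00254347
deff = V_st / V_srs = 0.00206231/0.00254347 = 0.8108

deff ≈ 0.811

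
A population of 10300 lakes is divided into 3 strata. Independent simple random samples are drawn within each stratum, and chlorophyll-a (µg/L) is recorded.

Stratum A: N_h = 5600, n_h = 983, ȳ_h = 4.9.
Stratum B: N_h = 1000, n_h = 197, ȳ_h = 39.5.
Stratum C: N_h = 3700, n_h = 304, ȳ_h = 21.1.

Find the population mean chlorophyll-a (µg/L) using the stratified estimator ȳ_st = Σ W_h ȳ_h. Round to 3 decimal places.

N = Σ N_h = 10300. Stratum weights W_h = N_h/N.
ȳ_st = (5600·4.9 + 1000·39.5 + 3700·21.1) / 10300 = 14.07864

ȳ_st ≈ 14.079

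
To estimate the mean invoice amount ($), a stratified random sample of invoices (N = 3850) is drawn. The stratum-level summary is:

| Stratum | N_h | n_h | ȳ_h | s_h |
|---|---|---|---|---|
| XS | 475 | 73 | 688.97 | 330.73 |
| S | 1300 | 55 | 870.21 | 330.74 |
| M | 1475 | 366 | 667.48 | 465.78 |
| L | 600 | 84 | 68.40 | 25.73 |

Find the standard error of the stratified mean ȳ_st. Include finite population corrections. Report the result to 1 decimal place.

V̂(ȳ_st) = Σ W_h² (1 − n_h/N_h) s_h²/n_h, with W_h = N_h/N and N = 3850:
  stratum XS: (475/3850)²·(1 − 73/475)·330.73²/73 = 19.3029
  stratum S: (1300/3850)²·(1 − 55/1300)·330.74²/55 = 217.171
  stratum M: (1475/3850)²·(1 − 366/1475)·465.78²/366 = 65.4158
  stratum L: (600/3850)²·(1 − 84/600)·25.73²/84 = 0.164619
V̂(ȳ_st) = 302.054
SE(ȳ_st) = √302.054 = 17.3797

SE(ȳ_st) ≈ 17.4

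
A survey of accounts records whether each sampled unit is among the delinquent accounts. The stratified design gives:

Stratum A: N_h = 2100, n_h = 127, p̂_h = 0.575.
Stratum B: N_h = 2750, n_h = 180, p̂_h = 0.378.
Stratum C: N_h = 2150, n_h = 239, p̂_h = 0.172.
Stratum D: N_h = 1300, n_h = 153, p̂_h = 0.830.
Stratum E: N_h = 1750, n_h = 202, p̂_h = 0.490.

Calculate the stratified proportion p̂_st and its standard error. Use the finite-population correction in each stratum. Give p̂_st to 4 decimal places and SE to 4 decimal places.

p̂_st ≈ 0.4531, SE ≈ 0.0156

N = 10050; stratum weights W_h = N_h/N.
p̂_st = Σ W_h p̂_h = (2100·0.575 + 2750·0.378 + 2150·0.172 + 1300·0.830 + 1750·0.490)/10050 = 0.45306
V̂(p̂_st) = Σ W_h² (1 − n_h/N_h) p̂_h(1−p̂_h)/(n_h−1):
  stratum A: (2100/10050)²·(1 − 127/2100)·0.575·0.425/126 = 7.9561e-05
  stratum B: (2750/10050)²·(1 − 180/2750)·0.378·0.622/179 = 9.191e-05
  stratum C: (2150/10050)²·(1 − 239/2150)·0.172·0.828/238 = 2.43416e-05
  stratum D: (1300/10050)²·(1 − 153/1300)·0.830·0.170/152 = 1.37043e-05
  stratum E: (1750/10050)²·(1 − 202/1750)·0.490·0.510/201 = 3.33463e-05
V̂(p̂_st) = 0.000242863; SE = √V̂ = 0.0155841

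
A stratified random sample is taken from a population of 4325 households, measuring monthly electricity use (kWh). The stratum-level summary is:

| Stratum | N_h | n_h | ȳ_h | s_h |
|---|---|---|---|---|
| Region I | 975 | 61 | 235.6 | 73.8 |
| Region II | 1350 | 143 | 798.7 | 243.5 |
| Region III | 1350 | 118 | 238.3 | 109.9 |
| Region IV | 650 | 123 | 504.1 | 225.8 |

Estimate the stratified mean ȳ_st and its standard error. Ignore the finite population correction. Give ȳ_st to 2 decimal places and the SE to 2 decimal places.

ȳ_st = Σ W_h ȳ_h = (975·235.6 + 1350·798.7 + 1350·238.3 + 650·504.1)/4325 = 452.56069
V̂(ȳ_st) = Σ W_h² s_h²/n_h, with W_h = N_h/N and N = 4325:
  stratum Region I: (975/4325)²·73.8²/61 = 4.53753
  stratum Region II: (1350/4325)²·243.5²/143 = 40.3978
  stratum Region III: (1350/4325)²·109.9²/118 = 9.97261
  stratum Region IV: (650/4325)²·225.8²/123 = 9.36262
V̂(ȳ_st) = 64.2705
SE(ȳ_st) = √64.2705 = 8.01689

ȳ_st ≈ 452.56, SE ≈ 8.02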